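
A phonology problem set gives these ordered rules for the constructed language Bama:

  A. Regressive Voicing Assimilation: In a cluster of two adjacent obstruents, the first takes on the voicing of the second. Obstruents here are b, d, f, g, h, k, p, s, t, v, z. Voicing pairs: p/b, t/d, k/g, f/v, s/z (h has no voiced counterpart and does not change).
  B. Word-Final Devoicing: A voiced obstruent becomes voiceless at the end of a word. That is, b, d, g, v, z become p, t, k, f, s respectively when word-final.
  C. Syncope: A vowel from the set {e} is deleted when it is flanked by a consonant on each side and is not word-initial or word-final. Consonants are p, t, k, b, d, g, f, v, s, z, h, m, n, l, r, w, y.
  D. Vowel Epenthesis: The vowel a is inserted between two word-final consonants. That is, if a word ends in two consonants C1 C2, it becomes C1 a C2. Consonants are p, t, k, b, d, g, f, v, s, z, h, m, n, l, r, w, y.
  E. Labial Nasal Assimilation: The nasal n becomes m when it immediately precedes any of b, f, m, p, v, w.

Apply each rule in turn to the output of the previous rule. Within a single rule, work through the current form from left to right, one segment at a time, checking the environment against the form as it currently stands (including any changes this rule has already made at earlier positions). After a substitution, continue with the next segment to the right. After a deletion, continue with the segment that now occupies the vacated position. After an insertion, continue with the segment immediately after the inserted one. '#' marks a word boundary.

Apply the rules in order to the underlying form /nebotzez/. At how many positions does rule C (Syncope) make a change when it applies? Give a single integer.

2

A Regressive Voicing Assimilation: [nebotzez] → [nebodzez]
B Word-Final Devoicing: [nebodzez] → [nebodzes]
C Syncope: [nebodzes] → [nbodzs]
D Vowel Epenthesis: [nbodzs] → [nbodzas]
E Labial Nasal Assimilation: [nbodzas] → [mbodzas]
Rule C changed 2 position(s).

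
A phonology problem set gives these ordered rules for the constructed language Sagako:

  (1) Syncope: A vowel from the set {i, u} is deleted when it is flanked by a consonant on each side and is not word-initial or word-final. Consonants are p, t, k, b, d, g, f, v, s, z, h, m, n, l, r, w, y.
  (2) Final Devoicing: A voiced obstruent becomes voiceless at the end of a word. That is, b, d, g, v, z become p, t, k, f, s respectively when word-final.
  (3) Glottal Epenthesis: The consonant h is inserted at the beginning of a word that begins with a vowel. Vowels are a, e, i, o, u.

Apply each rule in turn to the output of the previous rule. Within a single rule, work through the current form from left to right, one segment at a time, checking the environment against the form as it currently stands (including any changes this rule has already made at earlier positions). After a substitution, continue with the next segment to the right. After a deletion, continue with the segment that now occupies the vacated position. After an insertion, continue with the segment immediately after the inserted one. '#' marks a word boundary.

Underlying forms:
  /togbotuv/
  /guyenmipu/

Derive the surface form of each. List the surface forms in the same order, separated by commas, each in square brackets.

/togbotuv/:
  (1) Syncope: [togbotuv] → [togbotv]
  (2) Final Devoicing: [togbotv] → [togbotf]
  (3) Glottal Epenthesis: no change — [togbotf]
/guyenmipu/:
  (1) Syncope: [guyenmipu] → [gyenmpu]
  (2) Final Devoicing: no change — [gyenmpu]
  (3) Glottal Epenthesis: no change — [gyenmpu]

[togbotf], [gyenmpu]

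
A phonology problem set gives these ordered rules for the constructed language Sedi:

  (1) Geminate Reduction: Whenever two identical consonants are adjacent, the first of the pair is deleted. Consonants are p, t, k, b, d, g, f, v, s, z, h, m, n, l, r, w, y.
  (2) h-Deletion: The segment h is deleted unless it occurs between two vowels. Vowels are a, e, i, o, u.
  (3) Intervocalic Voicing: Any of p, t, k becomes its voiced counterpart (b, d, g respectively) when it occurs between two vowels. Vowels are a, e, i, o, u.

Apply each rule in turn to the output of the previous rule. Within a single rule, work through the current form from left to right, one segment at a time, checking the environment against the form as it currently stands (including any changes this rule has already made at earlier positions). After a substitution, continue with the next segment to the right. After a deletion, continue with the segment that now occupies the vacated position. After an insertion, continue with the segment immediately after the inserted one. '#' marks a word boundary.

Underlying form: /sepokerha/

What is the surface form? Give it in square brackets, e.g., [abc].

(1) Geminate Reduction: no change — [sepokerha]
(2) h-Deletion: [sepokerha] → [sepokera]
(3) Intervocalic Voicing: [sepokera] → [sebogera]

[sebogera]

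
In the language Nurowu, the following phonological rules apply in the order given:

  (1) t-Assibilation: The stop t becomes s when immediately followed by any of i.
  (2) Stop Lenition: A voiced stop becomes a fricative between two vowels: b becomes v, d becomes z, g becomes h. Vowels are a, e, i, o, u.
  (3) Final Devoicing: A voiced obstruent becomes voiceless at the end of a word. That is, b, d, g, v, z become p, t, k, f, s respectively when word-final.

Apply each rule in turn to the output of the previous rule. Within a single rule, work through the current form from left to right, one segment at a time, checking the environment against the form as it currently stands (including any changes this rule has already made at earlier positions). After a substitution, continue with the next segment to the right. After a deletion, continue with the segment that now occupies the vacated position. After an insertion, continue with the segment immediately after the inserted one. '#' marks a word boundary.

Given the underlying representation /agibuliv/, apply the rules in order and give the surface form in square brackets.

(1) t-Assibilation: no change — [agibuliv]
(2) Stop Lenition: [agibuliv] → [ahivuliv]
(3) Final Devoicing: [ahivuliv] → [ahivulif]

[ahivulif]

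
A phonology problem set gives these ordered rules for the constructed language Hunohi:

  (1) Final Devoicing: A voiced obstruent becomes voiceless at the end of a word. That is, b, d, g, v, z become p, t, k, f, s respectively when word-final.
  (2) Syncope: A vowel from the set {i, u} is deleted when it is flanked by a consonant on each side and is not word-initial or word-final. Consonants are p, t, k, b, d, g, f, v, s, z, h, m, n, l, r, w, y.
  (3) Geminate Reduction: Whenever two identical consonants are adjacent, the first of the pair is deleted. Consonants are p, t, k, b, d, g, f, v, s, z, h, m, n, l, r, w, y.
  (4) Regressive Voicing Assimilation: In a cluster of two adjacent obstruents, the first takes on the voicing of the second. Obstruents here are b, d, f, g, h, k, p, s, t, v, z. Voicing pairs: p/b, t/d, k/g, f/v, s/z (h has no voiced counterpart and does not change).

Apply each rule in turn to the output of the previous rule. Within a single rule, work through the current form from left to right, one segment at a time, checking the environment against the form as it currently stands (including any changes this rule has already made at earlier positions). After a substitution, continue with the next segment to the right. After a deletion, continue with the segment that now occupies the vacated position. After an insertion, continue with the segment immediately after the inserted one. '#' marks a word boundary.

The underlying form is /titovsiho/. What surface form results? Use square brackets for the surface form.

(1) Final Devoicing: no change — [titovsiho]
(2) Syncope: [titovsiho] → [ttovsho]
(3) Geminate Reduction: [ttovsho] → [tovsho]
(4) Regressive Voicing Assimilation: [tovsho] → [tofsho]

[tofsho]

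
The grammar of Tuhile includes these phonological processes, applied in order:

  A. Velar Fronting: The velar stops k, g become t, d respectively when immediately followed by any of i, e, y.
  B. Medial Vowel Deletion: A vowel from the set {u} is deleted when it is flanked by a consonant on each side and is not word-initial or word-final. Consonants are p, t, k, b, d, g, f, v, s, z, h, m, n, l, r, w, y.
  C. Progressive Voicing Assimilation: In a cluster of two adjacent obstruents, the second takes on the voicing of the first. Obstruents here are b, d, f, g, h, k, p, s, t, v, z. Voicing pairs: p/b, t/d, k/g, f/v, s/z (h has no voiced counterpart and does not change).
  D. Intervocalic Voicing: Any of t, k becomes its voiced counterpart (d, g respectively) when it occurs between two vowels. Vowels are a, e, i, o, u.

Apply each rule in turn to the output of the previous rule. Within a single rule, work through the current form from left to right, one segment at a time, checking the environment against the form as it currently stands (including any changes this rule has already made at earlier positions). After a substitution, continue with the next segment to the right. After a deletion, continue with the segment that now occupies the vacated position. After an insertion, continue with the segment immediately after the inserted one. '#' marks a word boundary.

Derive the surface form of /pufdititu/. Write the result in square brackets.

A Velar Fronting: no change — [pufdititu]
B Medial Vowel Deletion: [pufdititu] → [pfdititu]
C Progressive Voicing Assimilation: [pfdititu] → [pftititu]
D Intervocalic Voicing: [pftititu] → [pftididu]

[pftididu]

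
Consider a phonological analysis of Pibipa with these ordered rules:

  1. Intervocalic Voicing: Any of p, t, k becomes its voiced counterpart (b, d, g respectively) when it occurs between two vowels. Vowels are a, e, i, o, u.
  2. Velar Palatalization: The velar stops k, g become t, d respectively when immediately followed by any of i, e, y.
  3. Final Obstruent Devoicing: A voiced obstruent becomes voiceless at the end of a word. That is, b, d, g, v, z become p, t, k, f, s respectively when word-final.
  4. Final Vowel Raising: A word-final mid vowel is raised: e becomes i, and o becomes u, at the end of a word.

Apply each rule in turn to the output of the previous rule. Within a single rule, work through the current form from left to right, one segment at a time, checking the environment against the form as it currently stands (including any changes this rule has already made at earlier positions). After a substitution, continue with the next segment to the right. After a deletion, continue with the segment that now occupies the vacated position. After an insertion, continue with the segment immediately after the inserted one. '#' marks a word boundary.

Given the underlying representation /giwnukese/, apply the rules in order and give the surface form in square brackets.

1 Intervocalic Voicing: [giwnukese] → [giwnugese]
2 Velar Palatalization: [giwnugese] → [diwnudese]
3 Final Obstruent Devoicing: no change — [diwnudese]
4 Final Vowel Raising: [diwnudese] → [diwnudesi]

[diwnudesi]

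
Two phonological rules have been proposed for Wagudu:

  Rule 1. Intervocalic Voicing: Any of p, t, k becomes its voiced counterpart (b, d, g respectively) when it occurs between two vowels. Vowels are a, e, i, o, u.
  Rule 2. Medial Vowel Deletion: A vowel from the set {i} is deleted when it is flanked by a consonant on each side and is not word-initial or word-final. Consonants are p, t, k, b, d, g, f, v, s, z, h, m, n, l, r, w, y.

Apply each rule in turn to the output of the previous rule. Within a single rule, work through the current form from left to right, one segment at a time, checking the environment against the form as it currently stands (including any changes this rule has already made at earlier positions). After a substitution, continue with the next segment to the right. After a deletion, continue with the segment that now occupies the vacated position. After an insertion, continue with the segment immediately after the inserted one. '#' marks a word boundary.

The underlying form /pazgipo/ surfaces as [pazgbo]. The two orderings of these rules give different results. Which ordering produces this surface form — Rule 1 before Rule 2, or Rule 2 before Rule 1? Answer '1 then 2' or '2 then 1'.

Order 1 then 2:
  1 Intervocalic Voicing: [pazgipo] → [pazgibo]
  2 Medial Vowel Deletion: [pazgibo] → [pazgbo]
  result: [pazgbo]
Order 2 then 1:
  2 Medial Vowel Deletion: [pazgipo] → [pazgpo]
  1 Intervocalic Voicing: no change — [pazgpo]
  result: [pazgpo]

1 then 2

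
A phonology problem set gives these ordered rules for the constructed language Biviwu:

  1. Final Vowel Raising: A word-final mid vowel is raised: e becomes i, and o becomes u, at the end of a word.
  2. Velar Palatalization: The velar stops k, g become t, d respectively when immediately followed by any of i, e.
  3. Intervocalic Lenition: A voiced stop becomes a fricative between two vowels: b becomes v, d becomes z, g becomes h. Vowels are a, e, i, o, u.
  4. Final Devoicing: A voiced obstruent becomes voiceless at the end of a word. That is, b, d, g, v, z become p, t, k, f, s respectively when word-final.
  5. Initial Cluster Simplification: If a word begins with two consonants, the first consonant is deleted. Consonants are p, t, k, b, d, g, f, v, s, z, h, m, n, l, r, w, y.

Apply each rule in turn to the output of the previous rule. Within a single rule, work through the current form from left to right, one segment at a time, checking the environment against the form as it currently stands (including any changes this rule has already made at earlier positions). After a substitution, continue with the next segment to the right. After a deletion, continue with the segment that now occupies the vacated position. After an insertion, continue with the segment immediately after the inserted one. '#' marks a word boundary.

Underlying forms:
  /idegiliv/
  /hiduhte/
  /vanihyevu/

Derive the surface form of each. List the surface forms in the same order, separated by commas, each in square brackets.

/idegiliv/:
  1 Final Vowel Raising: no change — [idegiliv]
  2 Velar Palatalization: [idegiliv] → [idediliv]
  3 Intervocalic Lenition: [idediliv] → [izeziliv]
  4 Final Devoicing: [izeziliv] → [izezilif]
  5 Initial Cluster Simplification: no change — [izezilif]
/hiduhte/:
  1 Final Vowel Raising: [hiduhte] → [hiduhti]
  2 Velar Palatalization: no change — [hiduhti]
  3 Intervocalic Lenition: [hiduhti] → [hizuhti]
  4 Final Devoicing: no change — [hizuhti]
  5 Initial Cluster Simplification: no change — [hizuhti]
/vanihyevu/:
  1 Final Vowel Raising: no change — [vanihyevu]
  2 Velar Palatalization: no change — [vanihyevu]
  3 Intervocalic Lenition: no change — [vanihyevu]
  4 Final Devoicing: no change — [vanihyevu]
  5 Initial Cluster Simplification: no change — [vanihyevu]

[izezilif], [hizuhti], [vanihyevu]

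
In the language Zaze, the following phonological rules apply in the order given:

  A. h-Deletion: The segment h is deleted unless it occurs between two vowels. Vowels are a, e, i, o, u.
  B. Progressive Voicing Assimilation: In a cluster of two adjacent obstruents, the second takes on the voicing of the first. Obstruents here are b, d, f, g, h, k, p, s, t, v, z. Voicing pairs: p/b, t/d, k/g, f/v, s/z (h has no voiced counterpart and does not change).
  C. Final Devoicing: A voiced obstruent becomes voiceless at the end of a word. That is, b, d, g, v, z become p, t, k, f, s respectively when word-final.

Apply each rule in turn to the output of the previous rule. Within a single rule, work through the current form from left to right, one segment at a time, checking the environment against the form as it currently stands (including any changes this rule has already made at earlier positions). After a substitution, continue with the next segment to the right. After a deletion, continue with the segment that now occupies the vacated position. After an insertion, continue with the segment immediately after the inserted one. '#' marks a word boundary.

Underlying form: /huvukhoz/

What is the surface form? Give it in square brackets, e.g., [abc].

A h-Deletion: [huvukhoz] → [uvukoz]
B Progressive Voicing Assimilation: no change — [uvukoz]
C Final Devoicing: [uvukoz] → [uvukos]

[uvukos]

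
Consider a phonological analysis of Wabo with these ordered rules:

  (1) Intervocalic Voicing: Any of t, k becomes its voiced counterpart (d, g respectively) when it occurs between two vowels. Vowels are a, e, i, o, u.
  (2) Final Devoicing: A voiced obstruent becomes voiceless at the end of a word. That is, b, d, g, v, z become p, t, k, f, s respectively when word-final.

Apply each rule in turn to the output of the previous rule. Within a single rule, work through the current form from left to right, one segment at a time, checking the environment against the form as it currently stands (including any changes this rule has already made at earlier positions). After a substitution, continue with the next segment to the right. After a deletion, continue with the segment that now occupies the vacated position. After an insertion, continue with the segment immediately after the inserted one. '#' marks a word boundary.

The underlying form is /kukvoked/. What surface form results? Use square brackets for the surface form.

(1) Intervocalic Voicing: [kukvoked] → [kukvoged]
(2) Final Devoicing: [kukvoged] → [kukvoget]

[kukvoget]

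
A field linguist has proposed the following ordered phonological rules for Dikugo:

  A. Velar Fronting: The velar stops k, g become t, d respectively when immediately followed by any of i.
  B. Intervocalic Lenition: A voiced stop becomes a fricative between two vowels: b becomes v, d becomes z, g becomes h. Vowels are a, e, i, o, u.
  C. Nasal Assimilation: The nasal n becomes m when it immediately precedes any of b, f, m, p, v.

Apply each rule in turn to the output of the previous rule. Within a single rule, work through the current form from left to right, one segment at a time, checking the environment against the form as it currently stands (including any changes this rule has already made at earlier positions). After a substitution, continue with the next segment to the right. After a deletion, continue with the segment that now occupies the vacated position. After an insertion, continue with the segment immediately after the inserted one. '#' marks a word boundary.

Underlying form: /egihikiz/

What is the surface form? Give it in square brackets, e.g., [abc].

A Velar Fronting: [egihikiz] → [edihitiz]
B Intervocalic Lenition: [edihitiz] → [ezihitiz]
C Nasal Assimilation: no change — [ezihitiz]

[ezihitiz]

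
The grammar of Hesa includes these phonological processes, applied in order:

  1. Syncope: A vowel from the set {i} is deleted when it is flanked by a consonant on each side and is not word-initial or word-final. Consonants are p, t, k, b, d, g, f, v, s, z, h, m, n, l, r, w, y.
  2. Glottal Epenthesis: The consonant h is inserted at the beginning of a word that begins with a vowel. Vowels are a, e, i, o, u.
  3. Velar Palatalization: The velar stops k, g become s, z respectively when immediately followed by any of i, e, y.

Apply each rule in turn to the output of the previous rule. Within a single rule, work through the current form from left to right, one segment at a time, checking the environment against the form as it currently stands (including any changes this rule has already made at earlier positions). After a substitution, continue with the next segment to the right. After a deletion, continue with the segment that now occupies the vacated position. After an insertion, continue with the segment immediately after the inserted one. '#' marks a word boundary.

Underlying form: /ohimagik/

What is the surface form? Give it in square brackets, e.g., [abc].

1 Syncope: [ohimagik] → [ohmagk]
2 Glottal Epenthesis: [ohmagk] → [hohmagk]
3 Velar Palatalization: no change — [hohmagk]

[hohmagk]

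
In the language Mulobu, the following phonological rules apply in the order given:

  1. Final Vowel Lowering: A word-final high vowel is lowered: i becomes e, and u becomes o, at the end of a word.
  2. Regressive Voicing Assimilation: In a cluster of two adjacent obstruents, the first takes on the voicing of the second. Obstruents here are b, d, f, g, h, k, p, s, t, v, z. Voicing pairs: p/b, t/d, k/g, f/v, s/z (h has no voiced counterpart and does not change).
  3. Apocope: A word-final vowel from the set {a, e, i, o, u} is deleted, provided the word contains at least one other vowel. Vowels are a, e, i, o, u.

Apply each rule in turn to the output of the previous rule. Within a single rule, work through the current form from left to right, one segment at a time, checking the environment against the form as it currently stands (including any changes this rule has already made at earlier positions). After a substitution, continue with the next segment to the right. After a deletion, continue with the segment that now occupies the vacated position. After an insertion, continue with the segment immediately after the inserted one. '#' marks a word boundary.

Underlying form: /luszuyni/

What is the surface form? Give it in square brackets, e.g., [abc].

[luzzuyn]

1 Final Vowel Lowering: [luszuyni] → [luszuyne]
2 Regressive Voicing Assimilation: [luszuyne] → [luzzuyne]
3 Apocope: [luzzuyne] → [luzzuyn]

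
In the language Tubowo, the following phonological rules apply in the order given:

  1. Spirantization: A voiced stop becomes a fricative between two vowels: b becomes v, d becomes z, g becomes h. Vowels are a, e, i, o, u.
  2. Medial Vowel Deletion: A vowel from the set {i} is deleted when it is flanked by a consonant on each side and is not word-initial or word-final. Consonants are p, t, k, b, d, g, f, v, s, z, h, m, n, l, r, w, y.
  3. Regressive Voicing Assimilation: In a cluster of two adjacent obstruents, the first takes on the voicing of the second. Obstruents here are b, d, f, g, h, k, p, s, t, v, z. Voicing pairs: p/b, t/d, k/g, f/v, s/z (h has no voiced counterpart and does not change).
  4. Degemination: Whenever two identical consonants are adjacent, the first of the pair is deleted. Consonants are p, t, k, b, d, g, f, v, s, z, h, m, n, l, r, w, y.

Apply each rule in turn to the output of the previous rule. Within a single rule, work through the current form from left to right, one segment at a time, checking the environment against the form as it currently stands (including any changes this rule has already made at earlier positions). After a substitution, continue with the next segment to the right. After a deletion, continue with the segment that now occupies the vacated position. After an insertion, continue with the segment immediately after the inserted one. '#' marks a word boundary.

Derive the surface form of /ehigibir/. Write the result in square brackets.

1 Spirantization: [ehigibir] → [ehihivir]
2 Medial Vowel Deletion: [ehihivir] → [ehhvr]
3 Regressive Voicing Assimilation: no change — [ehhvr]
4 Degemination: [ehhvr] → [ehvr]

[ehvr]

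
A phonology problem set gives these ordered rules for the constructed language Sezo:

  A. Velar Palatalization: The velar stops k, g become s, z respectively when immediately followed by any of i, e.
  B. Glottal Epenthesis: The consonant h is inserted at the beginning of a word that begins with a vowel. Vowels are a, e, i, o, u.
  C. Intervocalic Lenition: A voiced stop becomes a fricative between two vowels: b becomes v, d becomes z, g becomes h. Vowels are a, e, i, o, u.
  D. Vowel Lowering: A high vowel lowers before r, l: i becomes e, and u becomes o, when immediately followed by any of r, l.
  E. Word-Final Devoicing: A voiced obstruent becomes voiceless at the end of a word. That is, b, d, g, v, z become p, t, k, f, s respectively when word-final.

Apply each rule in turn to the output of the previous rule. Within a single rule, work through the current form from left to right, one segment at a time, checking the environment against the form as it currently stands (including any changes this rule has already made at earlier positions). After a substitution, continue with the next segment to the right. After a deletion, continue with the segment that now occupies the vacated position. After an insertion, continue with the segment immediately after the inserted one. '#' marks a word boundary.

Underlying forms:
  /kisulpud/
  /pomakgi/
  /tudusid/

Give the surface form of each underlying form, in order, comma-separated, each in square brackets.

[sisolput], [pomakzi], [tuzusit]

/kisulpud/:
  A Velar Palatalization: [kisulpud] → [sisulpud]
  B Glottal Epenthesis: no change — [sisulpud]
  C Intervocalic Lenition: no change — [sisulpud]
  D Vowel Lowering: [sisulpud] → [sisolpud]
  E Word-Final Devoicing: [sisolpud] → [sisolput]
/pomakgi/:
  A Velar Palatalization: [pomakgi] → [pomakzi]
  B Glottal Epenthesis: no change — [pomakzi]
  C Intervocalic Lenition: no change — [pomakzi]
  D Vowel Lowering: no change — [pomakzi]
  E Word-Final Devoicing: no change — [pomakzi]
/tudusid/:
  A Velar Palatalization: no change — [tudusid]
  B Glottal Epenthesis: no change — [tudusid]
  C Intervocalic Lenition: [tudusid] → [tuzusid]
  D Vowel Lowering: no change — [tuzusid]
  E Word-Final Devoicing: [tuzusid] → [tuzusit]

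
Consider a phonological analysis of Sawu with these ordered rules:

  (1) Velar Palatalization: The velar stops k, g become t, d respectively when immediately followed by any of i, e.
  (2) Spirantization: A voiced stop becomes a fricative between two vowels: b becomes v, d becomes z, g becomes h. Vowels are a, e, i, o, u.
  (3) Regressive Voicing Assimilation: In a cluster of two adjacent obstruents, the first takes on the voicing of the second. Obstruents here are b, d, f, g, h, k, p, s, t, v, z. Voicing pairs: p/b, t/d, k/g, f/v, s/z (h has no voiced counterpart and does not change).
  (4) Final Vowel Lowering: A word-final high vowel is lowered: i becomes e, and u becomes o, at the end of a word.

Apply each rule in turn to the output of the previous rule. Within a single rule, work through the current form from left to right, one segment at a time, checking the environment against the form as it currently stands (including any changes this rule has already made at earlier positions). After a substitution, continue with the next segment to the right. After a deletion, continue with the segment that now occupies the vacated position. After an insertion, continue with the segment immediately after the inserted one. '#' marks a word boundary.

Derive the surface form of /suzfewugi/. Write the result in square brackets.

[susfewuze]

(1) Velar Palatalization: [suzfewugi] → [suzfewudi]
(2) Spirantization: [suzfewudi] → [suzfewuzi]
(3) Regressive Voicing Assimilation: [suzfewuzi] → [susfewuzi]
(4) Final Vowel Lowering: [susfewuzi] → [susfewuze]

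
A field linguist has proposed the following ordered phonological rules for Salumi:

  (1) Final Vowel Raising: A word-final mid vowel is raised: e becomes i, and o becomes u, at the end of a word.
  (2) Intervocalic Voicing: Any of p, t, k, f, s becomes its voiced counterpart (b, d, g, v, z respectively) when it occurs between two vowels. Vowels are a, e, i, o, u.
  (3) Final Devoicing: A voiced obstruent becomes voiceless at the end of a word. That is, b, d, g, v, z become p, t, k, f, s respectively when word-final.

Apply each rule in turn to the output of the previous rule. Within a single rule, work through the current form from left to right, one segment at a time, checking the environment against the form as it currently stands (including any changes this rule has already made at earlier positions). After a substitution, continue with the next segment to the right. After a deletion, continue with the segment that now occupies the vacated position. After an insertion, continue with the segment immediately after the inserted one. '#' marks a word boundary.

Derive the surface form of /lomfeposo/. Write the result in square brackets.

(1) Final Vowel Raising: [lomfeposo] → [lomfeposu]
(2) Intervocalic Voicing: [lomfeposu] → [lomfebozu]
(3) Final Devoicing: no change — [lomfebozu]

[lomfebozu]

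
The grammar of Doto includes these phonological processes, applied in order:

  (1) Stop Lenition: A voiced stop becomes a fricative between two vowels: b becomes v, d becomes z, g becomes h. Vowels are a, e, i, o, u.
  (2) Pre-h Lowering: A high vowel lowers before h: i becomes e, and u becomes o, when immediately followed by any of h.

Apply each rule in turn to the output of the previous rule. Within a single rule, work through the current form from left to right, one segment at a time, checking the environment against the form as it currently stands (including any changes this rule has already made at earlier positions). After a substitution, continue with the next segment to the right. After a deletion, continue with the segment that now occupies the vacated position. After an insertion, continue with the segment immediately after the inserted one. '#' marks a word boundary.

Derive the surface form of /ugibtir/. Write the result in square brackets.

[ohibtir]

(1) Stop Lenition: [ugibtir] → [uhibtir]
(2) Pre-h Lowering: [uhibtir] → [ohibtir]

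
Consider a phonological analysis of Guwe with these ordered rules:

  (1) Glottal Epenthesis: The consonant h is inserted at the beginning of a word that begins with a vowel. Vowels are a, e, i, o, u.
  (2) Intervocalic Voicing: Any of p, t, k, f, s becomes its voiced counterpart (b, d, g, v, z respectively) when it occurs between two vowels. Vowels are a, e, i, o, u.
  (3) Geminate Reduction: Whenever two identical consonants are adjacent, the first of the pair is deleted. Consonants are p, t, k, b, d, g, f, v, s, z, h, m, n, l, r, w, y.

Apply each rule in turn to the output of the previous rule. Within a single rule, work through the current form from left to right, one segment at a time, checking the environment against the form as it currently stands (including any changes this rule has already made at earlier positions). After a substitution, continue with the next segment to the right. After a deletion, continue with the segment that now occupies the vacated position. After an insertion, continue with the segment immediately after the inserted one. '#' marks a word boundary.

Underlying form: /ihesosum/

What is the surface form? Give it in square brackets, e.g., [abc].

(1) Glottal Epenthesis: [ihesosum] → [hihesosum]
(2) Intervocalic Voicing: [hihesosum] → [hihezozum]
(3) Geminate Reduction: no change — [hihezozum]

[hihezozum]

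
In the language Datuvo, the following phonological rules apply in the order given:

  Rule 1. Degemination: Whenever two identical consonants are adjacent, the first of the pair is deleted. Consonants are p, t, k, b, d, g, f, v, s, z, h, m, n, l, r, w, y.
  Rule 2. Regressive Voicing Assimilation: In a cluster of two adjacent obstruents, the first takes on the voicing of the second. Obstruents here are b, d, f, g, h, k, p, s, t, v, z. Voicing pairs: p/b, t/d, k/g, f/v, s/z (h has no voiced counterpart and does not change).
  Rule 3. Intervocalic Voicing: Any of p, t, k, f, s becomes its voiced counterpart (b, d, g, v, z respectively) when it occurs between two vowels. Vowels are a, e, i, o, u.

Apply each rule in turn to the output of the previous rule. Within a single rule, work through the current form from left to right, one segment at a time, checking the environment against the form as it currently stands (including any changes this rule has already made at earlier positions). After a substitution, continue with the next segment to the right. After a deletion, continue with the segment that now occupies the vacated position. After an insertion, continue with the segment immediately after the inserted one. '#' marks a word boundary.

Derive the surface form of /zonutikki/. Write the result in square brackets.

Rule 1 Degemination: [zonutikki] → [zonutiki]
Rule 2 Regressive Voicing Assimilation: no change — [zonutiki]
Rule 3 Intervocalic Voicing: [zonutiki] → [zonudigi]

[zonudigi]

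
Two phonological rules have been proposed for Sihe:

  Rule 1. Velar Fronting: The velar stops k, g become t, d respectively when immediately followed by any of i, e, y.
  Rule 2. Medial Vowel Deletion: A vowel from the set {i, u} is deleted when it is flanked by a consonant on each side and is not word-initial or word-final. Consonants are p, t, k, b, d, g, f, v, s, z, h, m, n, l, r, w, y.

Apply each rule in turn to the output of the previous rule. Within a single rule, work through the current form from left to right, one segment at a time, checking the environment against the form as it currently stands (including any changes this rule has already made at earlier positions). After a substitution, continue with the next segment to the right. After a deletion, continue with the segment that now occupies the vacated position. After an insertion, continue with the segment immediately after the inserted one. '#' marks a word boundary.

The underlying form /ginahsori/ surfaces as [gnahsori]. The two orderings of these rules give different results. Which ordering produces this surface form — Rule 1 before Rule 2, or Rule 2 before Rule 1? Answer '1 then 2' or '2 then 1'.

2 then 1

Order 1 then 2:
  1 Velar Fronting: [ginahsori] → [dinahsori]
  2 Medial Vowel Deletion: [dinahsori] → [dnahsori]
  result: [dnahsori]
Order 2 then 1:
  2 Medial Vowel Deletion: [ginahsori] → [gnahsori]
  1 Velar Fronting: no change — [gnahsori]
  result: [gnahsori]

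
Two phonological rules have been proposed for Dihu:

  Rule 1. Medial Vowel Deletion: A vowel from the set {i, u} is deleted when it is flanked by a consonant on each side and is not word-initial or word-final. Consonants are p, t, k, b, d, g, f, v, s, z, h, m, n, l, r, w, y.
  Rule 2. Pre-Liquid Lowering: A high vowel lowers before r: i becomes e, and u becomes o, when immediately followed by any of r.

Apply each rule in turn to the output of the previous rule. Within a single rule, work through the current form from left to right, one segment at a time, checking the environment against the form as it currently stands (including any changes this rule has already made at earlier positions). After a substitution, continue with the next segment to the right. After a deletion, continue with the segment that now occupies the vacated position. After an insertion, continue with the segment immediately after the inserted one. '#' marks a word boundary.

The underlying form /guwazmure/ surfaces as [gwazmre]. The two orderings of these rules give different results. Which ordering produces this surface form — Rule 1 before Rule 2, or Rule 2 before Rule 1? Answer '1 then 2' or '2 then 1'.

1 then 2

Order 1 then 2:
  1 Medial Vowel Deletion: [guwazmure] → [gwazmre]
  2 Pre-Liquid Lowering: no change — [gwazmre]
  result: [gwazmre]
Order 2 then 1:
  2 Pre-Liquid Lowering: [guwazmure] → [guwazmore]
  1 Medial Vowel Deletion: [guwazmore] → [gwazmore]
  result: [gwazmore]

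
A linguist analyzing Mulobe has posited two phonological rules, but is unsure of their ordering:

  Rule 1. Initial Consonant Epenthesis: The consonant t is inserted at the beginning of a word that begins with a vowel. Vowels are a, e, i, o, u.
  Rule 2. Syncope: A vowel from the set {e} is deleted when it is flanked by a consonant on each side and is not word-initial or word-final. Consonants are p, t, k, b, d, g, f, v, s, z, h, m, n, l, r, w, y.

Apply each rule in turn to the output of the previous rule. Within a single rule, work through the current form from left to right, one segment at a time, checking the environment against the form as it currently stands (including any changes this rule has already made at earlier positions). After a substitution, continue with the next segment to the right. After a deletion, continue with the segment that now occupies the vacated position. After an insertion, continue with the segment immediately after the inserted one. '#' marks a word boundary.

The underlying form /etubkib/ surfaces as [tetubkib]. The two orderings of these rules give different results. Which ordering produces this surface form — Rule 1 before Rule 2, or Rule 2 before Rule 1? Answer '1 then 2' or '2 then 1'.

Order 1 then 2:
  1 Initial Consonant Epenthesis: [etubkib] → [tetubkib]
  2 Syncope: [tetubkib] → [ttubkib]
  result: [ttubkib]
Order 2 then 1:
  2 Syncope: no change — [etubkib]
  1 Initial Consonant Epenthesis: [etubkib] → [tetubkib]
  result: [tetubkib]

2 then 1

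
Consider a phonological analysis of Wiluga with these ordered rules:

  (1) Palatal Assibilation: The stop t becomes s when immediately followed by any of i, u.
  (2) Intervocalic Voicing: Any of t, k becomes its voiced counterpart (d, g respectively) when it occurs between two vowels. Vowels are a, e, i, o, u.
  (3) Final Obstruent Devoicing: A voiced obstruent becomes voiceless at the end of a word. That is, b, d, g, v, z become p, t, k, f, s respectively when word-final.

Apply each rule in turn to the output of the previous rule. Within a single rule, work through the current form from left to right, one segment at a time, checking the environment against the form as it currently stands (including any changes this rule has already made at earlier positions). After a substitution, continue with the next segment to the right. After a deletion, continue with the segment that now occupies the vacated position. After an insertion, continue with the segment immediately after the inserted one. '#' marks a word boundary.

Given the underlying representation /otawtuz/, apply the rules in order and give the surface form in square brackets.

(1) Palatal Assibilation: [otawtuz] → [otawsuz]
(2) Intervocalic Voicing: [otawsuz] → [odawsuz]
(3) Final Obstruent Devoicing: [odawsuz] → [odawsus]

[odawsus]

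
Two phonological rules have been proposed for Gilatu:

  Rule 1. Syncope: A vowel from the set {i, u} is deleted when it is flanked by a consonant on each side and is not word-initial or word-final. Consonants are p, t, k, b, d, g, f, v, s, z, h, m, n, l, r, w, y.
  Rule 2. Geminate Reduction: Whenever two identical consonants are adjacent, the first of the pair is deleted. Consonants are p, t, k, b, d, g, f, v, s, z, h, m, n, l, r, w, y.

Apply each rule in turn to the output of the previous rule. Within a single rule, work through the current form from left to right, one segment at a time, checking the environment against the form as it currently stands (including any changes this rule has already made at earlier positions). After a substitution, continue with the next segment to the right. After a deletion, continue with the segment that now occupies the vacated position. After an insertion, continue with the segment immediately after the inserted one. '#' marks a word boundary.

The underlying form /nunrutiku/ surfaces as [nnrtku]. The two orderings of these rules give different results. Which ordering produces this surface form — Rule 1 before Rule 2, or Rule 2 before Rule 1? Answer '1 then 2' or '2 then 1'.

2 then 1

Order 1 then 2:
  1 Syncope: [nunrutiku] → [nnrtku]
  2 Geminate Reduction: [nnrtku] → [nrtku]
  result: [nrtku]
Order 2 then 1:
  2 Geminate Reduction: no change — [nunrutiku]
  1 Syncope: [nunrutiku] → [nnrtku]
  result: [nnrtku]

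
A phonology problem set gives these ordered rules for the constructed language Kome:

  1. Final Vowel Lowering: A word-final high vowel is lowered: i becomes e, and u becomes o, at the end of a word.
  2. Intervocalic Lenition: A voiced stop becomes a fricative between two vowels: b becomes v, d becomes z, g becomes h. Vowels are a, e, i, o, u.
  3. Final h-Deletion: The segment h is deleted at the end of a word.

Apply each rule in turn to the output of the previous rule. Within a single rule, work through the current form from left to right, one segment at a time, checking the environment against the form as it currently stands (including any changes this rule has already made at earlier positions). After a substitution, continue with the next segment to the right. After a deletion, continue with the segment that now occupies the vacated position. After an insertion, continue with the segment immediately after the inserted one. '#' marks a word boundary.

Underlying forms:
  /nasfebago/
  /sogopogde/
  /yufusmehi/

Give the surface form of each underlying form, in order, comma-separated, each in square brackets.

[nasfevaho], [sohopogde], [yufusmehe]

/nasfebago/:
  1 Final Vowel Lowering: no change — [nasfebago]
  2 Intervocalic Lenition: [nasfebago] → [nasfevaho]
  3 Final h-Deletion: no change — [nasfevaho]
/sogopogde/:
  1 Final Vowel Lowering: no change — [sogopogde]
  2 Intervocalic Lenition: [sogopogde] → [sohopogde]
  3 Final h-Deletion: no change — [sohopogde]
/yufusmehi/:
  1 Final Vowel Lowering: [yufusmehi] → [yufusmehe]
  2 Intervocalic Lenition: no change — [yufusmehe]
  3 Final h-Deletion: no change — [yufusmehe]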